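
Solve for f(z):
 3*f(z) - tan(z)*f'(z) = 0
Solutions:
 f(z) = C1*sin(z)^3


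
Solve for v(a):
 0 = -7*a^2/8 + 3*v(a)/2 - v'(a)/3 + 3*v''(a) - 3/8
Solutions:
 v(a) = 7*a^2/12 + 7*a/27 + (C1*sin(sqrt(161)*a/18) + C2*cos(sqrt(161)*a/18))*exp(a/18) - 1969/972


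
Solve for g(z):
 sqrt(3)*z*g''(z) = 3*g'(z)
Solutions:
 g(z) = C1 + C2*z^(1 + sqrt(3))


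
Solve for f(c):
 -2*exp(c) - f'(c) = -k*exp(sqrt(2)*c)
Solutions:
 f(c) = C1 + sqrt(2)*k*exp(sqrt(2)*c)/2 - 2*exp(c)


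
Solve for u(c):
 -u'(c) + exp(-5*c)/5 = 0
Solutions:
 u(c) = C1 - exp(-5*c)/25


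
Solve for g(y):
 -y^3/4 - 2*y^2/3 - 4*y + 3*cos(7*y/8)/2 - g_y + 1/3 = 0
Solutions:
 g(y) = C1 - y^4/16 - 2*y^3/9 - 2*y^2 + y/3 + 12*sin(7*y/8)/7


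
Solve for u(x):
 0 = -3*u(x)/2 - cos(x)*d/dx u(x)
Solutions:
 u(x) = C1*(sin(x) - 1)^(3/4)/(sin(x) + 1)^(3/4)


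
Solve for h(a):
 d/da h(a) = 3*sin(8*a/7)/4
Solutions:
 h(a) = C1 - 21*cos(8*a/7)/32


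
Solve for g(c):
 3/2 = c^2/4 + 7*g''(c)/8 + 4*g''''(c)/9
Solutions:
 g(c) = C1 + C2*c + C3*sin(3*sqrt(14)*c/8) + C4*cos(3*sqrt(14)*c/8) - c^4/42 + 442*c^2/441


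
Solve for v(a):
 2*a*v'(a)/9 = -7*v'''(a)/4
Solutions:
 v(a) = C1 + Integral(C2*airyai(-2*147^(1/3)*a/21) + C3*airybi(-2*147^(1/3)*a/21), a)


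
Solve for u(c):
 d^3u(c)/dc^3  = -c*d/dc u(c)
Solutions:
 u(c) = C1 + Integral(C2*airyai(-c) + C3*airybi(-c), c)


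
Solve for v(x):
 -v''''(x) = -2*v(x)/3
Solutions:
 v(x) = C1*exp(-2^(1/4)*3^(3/4)*x/3) + C2*exp(2^(1/4)*3^(3/4)*x/3) + C3*sin(2^(1/4)*3^(3/4)*x/3) + C4*cos(2^(1/4)*3^(3/4)*x/3)


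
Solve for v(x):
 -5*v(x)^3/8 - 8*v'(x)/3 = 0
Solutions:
 v(x) = -4*sqrt(2)*sqrt(-1/(C1 - 15*x))
 v(x) = 4*sqrt(2)*sqrt(-1/(C1 - 15*x))


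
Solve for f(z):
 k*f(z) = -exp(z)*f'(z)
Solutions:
 f(z) = C1*exp(k*exp(-z))


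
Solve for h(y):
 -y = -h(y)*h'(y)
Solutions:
 h(y) = -sqrt(C1 + y^2)
 h(y) = sqrt(C1 + y^2)


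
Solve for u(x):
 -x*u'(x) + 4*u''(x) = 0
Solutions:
 u(x) = C1 + C2*erfi(sqrt(2)*x/4)


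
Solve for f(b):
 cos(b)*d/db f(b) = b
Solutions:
 f(b) = C1 + Integral(b/cos(b), b)


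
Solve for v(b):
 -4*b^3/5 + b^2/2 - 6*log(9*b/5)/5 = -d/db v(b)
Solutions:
 v(b) = C1 + b^4/5 - b^3/6 + 6*b*log(b)/5 - 6*b*log(5)/5 - 6*b/5 + 12*b*log(3)/5


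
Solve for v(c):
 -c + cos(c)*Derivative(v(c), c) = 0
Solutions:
 v(c) = C1 + Integral(c/cos(c), c)


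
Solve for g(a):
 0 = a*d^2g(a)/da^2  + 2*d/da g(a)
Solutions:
 g(a) = C1 + C2/a


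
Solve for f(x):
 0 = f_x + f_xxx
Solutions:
 f(x) = C1 + C2*sin(x) + C3*cos(x)


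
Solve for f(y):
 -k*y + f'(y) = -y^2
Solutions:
 f(y) = C1 + k*y^2/2 - y^3/3


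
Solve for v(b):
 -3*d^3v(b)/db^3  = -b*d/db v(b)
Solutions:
 v(b) = C1 + Integral(C2*airyai(3^(2/3)*b/3) + C3*airybi(3^(2/3)*b/3), b)


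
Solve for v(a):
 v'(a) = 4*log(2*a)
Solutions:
 v(a) = C1 + 4*a*log(a) - 4*a + a*log(16)


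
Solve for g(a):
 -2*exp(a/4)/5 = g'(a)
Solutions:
 g(a) = C1 - 8*exp(a/4)/5


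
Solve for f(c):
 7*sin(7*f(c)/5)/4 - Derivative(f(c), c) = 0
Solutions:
 -7*c/4 + 5*log(cos(7*f(c)/5) - 1)/14 - 5*log(cos(7*f(c)/5) + 1)/14 = C1


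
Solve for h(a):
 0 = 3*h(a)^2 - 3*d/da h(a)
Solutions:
 h(a) = -1/(C1 + a)


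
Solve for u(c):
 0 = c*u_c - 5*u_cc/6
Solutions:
 u(c) = C1 + C2*erfi(sqrt(15)*c/5)


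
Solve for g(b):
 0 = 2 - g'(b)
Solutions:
 g(b) = C1 + 2*b


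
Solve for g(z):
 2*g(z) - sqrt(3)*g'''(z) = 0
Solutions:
 g(z) = C3*exp(2^(1/3)*3^(5/6)*z/3) + (C1*sin(6^(1/3)*z/2) + C2*cos(6^(1/3)*z/2))*exp(-2^(1/3)*3^(5/6)*z/6)


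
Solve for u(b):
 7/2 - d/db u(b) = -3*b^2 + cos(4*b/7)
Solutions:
 u(b) = C1 + b^3 + 7*b/2 - 7*sin(4*b/7)/4


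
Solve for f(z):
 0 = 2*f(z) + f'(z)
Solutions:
 f(z) = C1*exp(-2*z)


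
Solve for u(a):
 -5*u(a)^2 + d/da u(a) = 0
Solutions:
 u(a) = -1/(C1 + 5*a)


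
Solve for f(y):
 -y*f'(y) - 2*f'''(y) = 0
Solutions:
 f(y) = C1 + Integral(C2*airyai(-2^(2/3)*y/2) + C3*airybi(-2^(2/3)*y/2), y)


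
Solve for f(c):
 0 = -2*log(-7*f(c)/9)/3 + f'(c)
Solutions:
 -3*Integral(1/(log(-_y) - 2*log(3) + log(7)), (_y, f(c)))/2 = C1 - c


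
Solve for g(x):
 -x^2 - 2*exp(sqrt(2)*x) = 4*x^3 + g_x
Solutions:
 g(x) = C1 - x^4 - x^3/3 - sqrt(2)*exp(sqrt(2)*x)


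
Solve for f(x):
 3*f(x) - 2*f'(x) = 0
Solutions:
 f(x) = C1*exp(3*x/2)


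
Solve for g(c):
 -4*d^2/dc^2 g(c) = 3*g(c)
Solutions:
 g(c) = C1*sin(sqrt(3)*c/2) + C2*cos(sqrt(3)*c/2)


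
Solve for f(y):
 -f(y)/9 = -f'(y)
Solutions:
 f(y) = C1*exp(y/9)


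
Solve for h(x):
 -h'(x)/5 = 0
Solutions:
 h(x) = C1


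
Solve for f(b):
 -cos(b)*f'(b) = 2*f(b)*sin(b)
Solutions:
 f(b) = C1*cos(b)^2


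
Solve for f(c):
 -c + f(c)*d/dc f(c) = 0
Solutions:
 f(c) = -sqrt(C1 + c^2)
 f(c) = sqrt(C1 + c^2)


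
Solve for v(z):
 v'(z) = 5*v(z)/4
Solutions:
 v(z) = C1*exp(5*z/4)


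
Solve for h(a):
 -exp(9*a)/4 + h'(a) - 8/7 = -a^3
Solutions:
 h(a) = C1 - a^4/4 + 8*a/7 + exp(9*a)/36


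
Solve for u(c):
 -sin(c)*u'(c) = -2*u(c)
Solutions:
 u(c) = C1*(cos(c) - 1)/(cos(c) + 1)


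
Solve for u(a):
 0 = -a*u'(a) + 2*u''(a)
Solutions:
 u(a) = C1 + C2*erfi(a/2)


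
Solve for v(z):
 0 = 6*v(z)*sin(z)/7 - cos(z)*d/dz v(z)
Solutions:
 v(z) = C1/cos(z)^(6/7)


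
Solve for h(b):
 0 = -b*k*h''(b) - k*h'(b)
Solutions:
 h(b) = C1 + C2*log(b)


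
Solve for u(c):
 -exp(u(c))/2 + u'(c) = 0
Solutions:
 u(c) = log(-1/(C1 + c)) + log(2)


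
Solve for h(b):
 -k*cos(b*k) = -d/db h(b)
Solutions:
 h(b) = C1 + sin(b*k)


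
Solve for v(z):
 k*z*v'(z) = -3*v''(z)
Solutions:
 v(z) = Piecewise((-sqrt(6)*sqrt(pi)*C1*erf(sqrt(6)*sqrt(k)*z/6)/(2*sqrt(k)) - C2, (k > 0) | (k < 0)), (-C1*z - C2, True))


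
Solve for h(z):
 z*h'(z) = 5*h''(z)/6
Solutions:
 h(z) = C1 + C2*erfi(sqrt(15)*z/5)


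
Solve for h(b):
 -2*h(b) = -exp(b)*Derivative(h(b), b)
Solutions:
 h(b) = C1*exp(-2*exp(-b))


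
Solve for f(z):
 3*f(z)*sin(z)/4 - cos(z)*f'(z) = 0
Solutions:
 f(z) = C1/cos(z)^(3/4)


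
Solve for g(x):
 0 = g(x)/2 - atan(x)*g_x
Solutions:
 g(x) = C1*exp(Integral(1/atan(x), x)/2)


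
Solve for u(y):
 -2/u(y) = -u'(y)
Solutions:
 u(y) = -sqrt(C1 + 4*y)
 u(y) = sqrt(C1 + 4*y)


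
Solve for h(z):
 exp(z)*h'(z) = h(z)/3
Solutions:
 h(z) = C1*exp(-exp(-z)/3)


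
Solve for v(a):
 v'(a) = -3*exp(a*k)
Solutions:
 v(a) = C1 - 3*exp(a*k)/k


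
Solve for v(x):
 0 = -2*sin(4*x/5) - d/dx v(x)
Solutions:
 v(x) = C1 + 5*cos(4*x/5)/2


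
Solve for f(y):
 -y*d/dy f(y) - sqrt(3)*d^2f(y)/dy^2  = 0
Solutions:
 f(y) = C1 + C2*erf(sqrt(2)*3^(3/4)*y/6)


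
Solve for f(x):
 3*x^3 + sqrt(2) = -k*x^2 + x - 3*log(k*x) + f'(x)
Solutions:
 f(x) = C1 + k*x^3/3 + 3*x^4/4 - x^2/2 + 3*x*log(k*x) + x*(-3 + sqrt(2))


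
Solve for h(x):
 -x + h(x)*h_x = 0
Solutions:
 h(x) = -sqrt(C1 + x^2)
 h(x) = sqrt(C1 + x^2)


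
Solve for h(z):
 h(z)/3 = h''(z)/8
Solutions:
 h(z) = C1*exp(-2*sqrt(6)*z/3) + C2*exp(2*sqrt(6)*z/3)


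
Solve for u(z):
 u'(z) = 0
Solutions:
 u(z) = C1


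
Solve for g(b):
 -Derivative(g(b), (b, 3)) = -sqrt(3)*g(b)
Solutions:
 g(b) = C3*exp(3^(1/6)*b) + (C1*sin(3^(2/3)*b/2) + C2*cos(3^(2/3)*b/2))*exp(-3^(1/6)*b/2)


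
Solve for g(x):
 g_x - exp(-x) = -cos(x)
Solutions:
 g(x) = C1 - sin(x) - exp(-x)


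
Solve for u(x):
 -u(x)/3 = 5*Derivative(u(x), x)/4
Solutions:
 u(x) = C1*exp(-4*x/15)


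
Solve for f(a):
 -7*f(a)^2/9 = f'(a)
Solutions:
 f(a) = 9/(C1 + 7*a)


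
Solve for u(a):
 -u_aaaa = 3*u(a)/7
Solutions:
 u(a) = (C1*sin(sqrt(2)*3^(1/4)*7^(3/4)*a/14) + C2*cos(sqrt(2)*3^(1/4)*7^(3/4)*a/14))*exp(-sqrt(2)*3^(1/4)*7^(3/4)*a/14) + (C3*sin(sqrt(2)*3^(1/4)*7^(3/4)*a/14) + C4*cos(sqrt(2)*3^(1/4)*7^(3/4)*a/14))*exp(sqrt(2)*3^(1/4)*7^(3/4)*a/14)


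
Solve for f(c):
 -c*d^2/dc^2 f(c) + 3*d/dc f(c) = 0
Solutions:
 f(c) = C1 + C2*c^4


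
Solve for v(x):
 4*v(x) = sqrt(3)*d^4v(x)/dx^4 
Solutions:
 v(x) = C1*exp(-sqrt(2)*3^(7/8)*x/3) + C2*exp(sqrt(2)*3^(7/8)*x/3) + C3*sin(sqrt(2)*3^(7/8)*x/3) + C4*cos(sqrt(2)*3^(7/8)*x/3)


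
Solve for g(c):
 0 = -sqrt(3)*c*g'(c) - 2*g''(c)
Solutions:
 g(c) = C1 + C2*erf(3^(1/4)*c/2)


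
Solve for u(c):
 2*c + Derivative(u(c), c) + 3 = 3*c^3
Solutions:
 u(c) = C1 + 3*c^4/4 - c^2 - 3*c


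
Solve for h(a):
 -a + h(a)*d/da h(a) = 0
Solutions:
 h(a) = -sqrt(C1 + a^2)
 h(a) = sqrt(C1 + a^2)


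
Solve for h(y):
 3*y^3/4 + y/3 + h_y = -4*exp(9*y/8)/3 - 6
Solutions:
 h(y) = C1 - 3*y^4/16 - y^2/6 - 6*y - 32*exp(9*y/8)/27


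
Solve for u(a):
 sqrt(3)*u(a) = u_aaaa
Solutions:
 u(a) = C1*exp(-3^(1/8)*a) + C2*exp(3^(1/8)*a) + C3*sin(3^(1/8)*a) + C4*cos(3^(1/8)*a)


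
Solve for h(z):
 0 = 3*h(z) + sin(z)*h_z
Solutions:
 h(z) = C1*(cos(z) + 1)^(3/2)/(cos(z) - 1)^(3/2)


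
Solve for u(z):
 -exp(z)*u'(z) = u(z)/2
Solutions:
 u(z) = C1*exp(exp(-z)/2)


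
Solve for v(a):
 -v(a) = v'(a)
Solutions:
 v(a) = C1*exp(-a)


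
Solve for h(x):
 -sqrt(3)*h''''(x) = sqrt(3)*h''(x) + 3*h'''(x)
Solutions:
 h(x) = C1 + C2*x + (C3*sin(x/2) + C4*cos(x/2))*exp(-sqrt(3)*x/2)


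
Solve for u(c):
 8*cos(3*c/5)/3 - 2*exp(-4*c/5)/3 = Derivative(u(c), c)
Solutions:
 u(c) = C1 + 40*sin(3*c/5)/9 + 5*exp(-4*c/5)/6


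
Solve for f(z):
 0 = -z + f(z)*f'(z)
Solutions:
 f(z) = -sqrt(C1 + z^2)
 f(z) = sqrt(C1 + z^2)


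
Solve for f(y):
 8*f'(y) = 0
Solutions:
 f(y) = C1


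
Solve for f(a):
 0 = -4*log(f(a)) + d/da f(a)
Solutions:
 li(f(a)) = C1 + 4*a


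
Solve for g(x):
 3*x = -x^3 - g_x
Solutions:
 g(x) = C1 - x^4/4 - 3*x^2/2


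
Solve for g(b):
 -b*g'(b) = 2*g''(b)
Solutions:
 g(b) = C1 + C2*erf(b/2)


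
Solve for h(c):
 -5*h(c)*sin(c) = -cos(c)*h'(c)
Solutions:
 h(c) = C1/cos(c)^5


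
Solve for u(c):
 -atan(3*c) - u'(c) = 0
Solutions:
 u(c) = C1 - c*atan(3*c) + log(9*c^2 + 1)/6


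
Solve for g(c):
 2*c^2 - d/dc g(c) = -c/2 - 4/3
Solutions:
 g(c) = C1 + 2*c^3/3 + c^2/4 + 4*c/3


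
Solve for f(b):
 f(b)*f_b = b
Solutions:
 f(b) = -sqrt(C1 + b^2)
 f(b) = sqrt(C1 + b^2)


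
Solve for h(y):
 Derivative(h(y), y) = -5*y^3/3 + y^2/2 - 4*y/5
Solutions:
 h(y) = C1 - 5*y^4/12 + y^3/6 - 2*y^2/5


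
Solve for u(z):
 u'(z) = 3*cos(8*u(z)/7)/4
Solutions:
 -3*z/4 - 7*log(sin(8*u(z)/7) - 1)/16 + 7*log(sin(8*u(z)/7) + 1)/16 = C1


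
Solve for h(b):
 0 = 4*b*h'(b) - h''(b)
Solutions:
 h(b) = C1 + C2*erfi(sqrt(2)*b)


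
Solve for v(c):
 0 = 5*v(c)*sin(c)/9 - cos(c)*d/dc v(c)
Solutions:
 v(c) = C1/cos(c)^(5/9)


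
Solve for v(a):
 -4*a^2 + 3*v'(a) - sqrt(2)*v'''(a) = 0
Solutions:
 v(a) = C1 + C2*exp(-2^(3/4)*sqrt(3)*a/2) + C3*exp(2^(3/4)*sqrt(3)*a/2) + 4*a^3/9 + 8*sqrt(2)*a/9


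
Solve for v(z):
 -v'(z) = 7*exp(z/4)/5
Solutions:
 v(z) = C1 - 28*exp(z/4)/5


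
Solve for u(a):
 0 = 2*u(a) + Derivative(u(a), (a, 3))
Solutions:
 u(a) = C3*exp(-2^(1/3)*a) + (C1*sin(2^(1/3)*sqrt(3)*a/2) + C2*cos(2^(1/3)*sqrt(3)*a/2))*exp(2^(1/3)*a/2)


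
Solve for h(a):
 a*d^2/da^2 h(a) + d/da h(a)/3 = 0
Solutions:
 h(a) = C1 + C2*a^(2/3)


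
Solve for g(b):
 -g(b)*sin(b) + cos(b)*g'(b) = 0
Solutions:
 g(b) = C1/cos(b)


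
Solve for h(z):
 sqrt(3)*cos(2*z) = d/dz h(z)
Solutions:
 h(z) = C1 + sqrt(3)*sin(2*z)/2


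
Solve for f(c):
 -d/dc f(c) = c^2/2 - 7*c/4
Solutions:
 f(c) = C1 - c^3/6 + 7*c^2/8


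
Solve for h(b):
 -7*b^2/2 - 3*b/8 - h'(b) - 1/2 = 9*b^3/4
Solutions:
 h(b) = C1 - 9*b^4/16 - 7*b^3/6 - 3*b^2/16 - b/2


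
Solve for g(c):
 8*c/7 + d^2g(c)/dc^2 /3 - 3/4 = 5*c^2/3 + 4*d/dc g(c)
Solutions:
 g(c) = C1 + C2*exp(12*c) - 5*c^3/36 + 109*c^2/1008 - 1025*c/6048


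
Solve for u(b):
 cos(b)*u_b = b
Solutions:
 u(b) = C1 + Integral(b/cos(b), b)


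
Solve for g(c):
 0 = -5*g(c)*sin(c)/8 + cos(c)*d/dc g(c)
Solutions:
 g(c) = C1/cos(c)^(5/8)


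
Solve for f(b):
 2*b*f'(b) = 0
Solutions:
 f(b) = C1


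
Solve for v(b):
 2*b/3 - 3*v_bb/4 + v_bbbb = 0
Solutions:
 v(b) = C1 + C2*b + C3*exp(-sqrt(3)*b/2) + C4*exp(sqrt(3)*b/2) + 4*b^3/27


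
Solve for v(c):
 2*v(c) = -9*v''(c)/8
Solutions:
 v(c) = C1*sin(4*c/3) + C2*cos(4*c/3)


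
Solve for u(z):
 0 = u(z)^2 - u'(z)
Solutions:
 u(z) = -1/(C1 + z)


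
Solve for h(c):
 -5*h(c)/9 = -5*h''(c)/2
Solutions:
 h(c) = C1*exp(-sqrt(2)*c/3) + C2*exp(sqrt(2)*c/3)


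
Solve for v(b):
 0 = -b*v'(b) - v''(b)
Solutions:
 v(b) = C1 + C2*erf(sqrt(2)*b/2)


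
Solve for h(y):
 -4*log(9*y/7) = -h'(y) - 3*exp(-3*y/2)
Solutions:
 h(y) = C1 + 4*y*log(y) + 4*y*(-log(7) - 1 + 2*log(3)) + 2*exp(-3*y/2)


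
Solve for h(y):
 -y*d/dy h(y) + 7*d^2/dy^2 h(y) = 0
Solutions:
 h(y) = C1 + C2*erfi(sqrt(14)*y/14)


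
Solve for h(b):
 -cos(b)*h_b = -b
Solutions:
 h(b) = C1 + Integral(b/cos(b), b)


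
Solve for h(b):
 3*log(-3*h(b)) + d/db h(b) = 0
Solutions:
 Integral(1/(log(-_y) + log(3)), (_y, h(b)))/3 = C1 - b


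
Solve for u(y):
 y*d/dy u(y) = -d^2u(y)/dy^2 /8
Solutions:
 u(y) = C1 + C2*erf(2*y)


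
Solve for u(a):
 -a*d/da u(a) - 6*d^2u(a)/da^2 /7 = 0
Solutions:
 u(a) = C1 + C2*erf(sqrt(21)*a/6)


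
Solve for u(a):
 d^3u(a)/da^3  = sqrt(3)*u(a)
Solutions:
 u(a) = C3*exp(3^(1/6)*a) + (C1*sin(3^(2/3)*a/2) + C2*cos(3^(2/3)*a/2))*exp(-3^(1/6)*a/2)


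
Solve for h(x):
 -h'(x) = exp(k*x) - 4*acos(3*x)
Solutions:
 h(x) = C1 + 4*x*acos(3*x) - 4*sqrt(1 - 9*x^2)/3 - Piecewise((exp(k*x)/k, Ne(k, 0)), (x, True))


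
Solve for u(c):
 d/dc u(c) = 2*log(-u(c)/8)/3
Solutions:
 -3*Integral(1/(log(-_y) - 3*log(2)), (_y, u(c)))/2 = C1 - c


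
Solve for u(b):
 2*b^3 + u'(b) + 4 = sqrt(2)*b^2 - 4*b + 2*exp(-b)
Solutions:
 u(b) = C1 - b^4/2 + sqrt(2)*b^3/3 - 2*b^2 - 4*b - 2*exp(-b)


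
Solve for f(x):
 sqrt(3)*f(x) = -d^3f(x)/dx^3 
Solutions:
 f(x) = C3*exp(-3^(1/6)*x) + (C1*sin(3^(2/3)*x/2) + C2*cos(3^(2/3)*x/2))*exp(3^(1/6)*x/2)


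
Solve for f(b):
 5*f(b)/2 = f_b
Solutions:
 f(b) = C1*exp(5*b/2)


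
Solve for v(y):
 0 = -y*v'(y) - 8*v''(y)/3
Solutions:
 v(y) = C1 + C2*erf(sqrt(3)*y/4)


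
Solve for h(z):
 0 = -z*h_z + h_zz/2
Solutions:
 h(z) = C1 + C2*erfi(z)


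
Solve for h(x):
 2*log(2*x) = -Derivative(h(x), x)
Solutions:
 h(x) = C1 - 2*x*log(x) - x*log(4) + 2*x


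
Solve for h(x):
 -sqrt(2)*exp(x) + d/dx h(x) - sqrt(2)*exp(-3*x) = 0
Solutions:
 h(x) = C1 + sqrt(2)*exp(x) - sqrt(2)*exp(-3*x)/3


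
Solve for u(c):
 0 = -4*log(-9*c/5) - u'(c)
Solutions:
 u(c) = C1 - 4*c*log(-c) + 4*c*(-2*log(3) + 1 + log(5))


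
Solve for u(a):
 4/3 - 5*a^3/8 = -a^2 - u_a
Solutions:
 u(a) = C1 + 5*a^4/32 - a^3/3 - 4*a/3


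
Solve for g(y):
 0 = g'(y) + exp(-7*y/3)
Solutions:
 g(y) = C1 + 3*exp(-7*y/3)/7


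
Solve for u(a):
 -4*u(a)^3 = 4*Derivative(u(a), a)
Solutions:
 u(a) = -sqrt(2)*sqrt(-1/(C1 - a))/2
 u(a) = sqrt(2)*sqrt(-1/(C1 - a))/2


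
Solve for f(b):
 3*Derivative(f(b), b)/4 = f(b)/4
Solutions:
 f(b) = C1*exp(b/3)


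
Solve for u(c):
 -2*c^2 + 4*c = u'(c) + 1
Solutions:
 u(c) = C1 - 2*c^3/3 + 2*c^2 - c


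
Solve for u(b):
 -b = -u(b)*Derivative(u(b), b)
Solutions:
 u(b) = -sqrt(C1 + b^2)
 u(b) = sqrt(C1 + b^2)


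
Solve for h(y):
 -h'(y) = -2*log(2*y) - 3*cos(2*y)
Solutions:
 h(y) = C1 + 2*y*log(y) - 2*y + 2*y*log(2) + 3*sin(2*y)/2


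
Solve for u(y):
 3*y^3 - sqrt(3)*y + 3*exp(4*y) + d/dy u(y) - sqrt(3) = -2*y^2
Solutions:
 u(y) = C1 - 3*y^4/4 - 2*y^3/3 + sqrt(3)*y^2/2 + sqrt(3)*y - 3*exp(4*y)/4


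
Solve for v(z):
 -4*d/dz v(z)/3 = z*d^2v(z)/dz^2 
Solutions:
 v(z) = C1 + C2/z^(1/3)


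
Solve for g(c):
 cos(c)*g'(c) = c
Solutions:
 g(c) = C1 + Integral(c/cos(c), c)


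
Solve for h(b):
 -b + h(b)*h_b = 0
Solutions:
 h(b) = -sqrt(C1 + b^2)
 h(b) = sqrt(C1 + b^2)


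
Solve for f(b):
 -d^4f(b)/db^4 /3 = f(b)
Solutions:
 f(b) = (C1*sin(sqrt(2)*3^(1/4)*b/2) + C2*cos(sqrt(2)*3^(1/4)*b/2))*exp(-sqrt(2)*3^(1/4)*b/2) + (C3*sin(sqrt(2)*3^(1/4)*b/2) + C4*cos(sqrt(2)*3^(1/4)*b/2))*exp(sqrt(2)*3^(1/4)*b/2)


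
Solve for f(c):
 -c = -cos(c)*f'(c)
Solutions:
 f(c) = C1 + Integral(c/cos(c), c)


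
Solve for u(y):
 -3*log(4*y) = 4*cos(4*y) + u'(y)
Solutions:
 u(y) = C1 - 3*y*log(y) - 6*y*log(2) + 3*y - sin(4*y)


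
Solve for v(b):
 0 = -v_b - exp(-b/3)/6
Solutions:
 v(b) = C1 + exp(-b/3)/2


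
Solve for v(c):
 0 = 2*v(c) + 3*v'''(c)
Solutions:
 v(c) = C3*exp(-2^(1/3)*3^(2/3)*c/3) + (C1*sin(2^(1/3)*3^(1/6)*c/2) + C2*cos(2^(1/3)*3^(1/6)*c/2))*exp(2^(1/3)*3^(2/3)*c/6)


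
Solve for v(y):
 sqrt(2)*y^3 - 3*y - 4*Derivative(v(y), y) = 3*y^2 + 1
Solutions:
 v(y) = C1 + sqrt(2)*y^4/16 - y^3/4 - 3*y^2/8 - y/4


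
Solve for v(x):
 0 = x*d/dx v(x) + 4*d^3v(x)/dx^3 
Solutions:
 v(x) = C1 + Integral(C2*airyai(-2^(1/3)*x/2) + C3*airybi(-2^(1/3)*x/2), x)


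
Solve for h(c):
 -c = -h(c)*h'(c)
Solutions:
 h(c) = -sqrt(C1 + c^2)
 h(c) = sqrt(C1 + c^2)


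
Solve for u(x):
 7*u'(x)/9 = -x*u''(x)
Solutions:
 u(x) = C1 + C2*x^(2/9)


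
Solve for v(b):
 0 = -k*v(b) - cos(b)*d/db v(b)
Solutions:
 v(b) = C1*exp(k*(log(sin(b) - 1) - log(sin(b) + 1))/2)


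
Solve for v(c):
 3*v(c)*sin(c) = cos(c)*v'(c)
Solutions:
 v(c) = C1/cos(c)^3


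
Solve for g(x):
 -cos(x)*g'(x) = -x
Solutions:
 g(x) = C1 + Integral(x/cos(x), x)


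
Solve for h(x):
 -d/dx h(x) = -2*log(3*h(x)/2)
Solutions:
 Integral(1/(-log(_y) - log(3) + log(2)), (_y, h(x)))/2 = C1 - x


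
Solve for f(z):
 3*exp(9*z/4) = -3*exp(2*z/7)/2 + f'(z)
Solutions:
 f(z) = C1 + 21*exp(2*z/7)/4 + 4*exp(9*z/4)/3


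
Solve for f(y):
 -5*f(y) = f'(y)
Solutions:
 f(y) = C1*exp(-5*y)


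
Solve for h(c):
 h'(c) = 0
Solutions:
 h(c) = C1


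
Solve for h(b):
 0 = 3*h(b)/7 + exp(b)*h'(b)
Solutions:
 h(b) = C1*exp(3*exp(-b)/7)


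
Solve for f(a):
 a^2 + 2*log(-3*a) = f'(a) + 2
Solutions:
 f(a) = C1 + a^3/3 + 2*a*log(-a) + 2*a*(-2 + log(3))


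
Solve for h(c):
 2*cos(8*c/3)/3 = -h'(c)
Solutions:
 h(c) = C1 - sin(8*c/3)/4


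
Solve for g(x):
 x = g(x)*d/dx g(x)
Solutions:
 g(x) = -sqrt(C1 + x^2)
 g(x) = sqrt(C1 + x^2)


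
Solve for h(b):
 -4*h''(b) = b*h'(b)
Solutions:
 h(b) = C1 + C2*erf(sqrt(2)*b/4)


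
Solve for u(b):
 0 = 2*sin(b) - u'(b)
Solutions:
 u(b) = C1 - 2*cos(b)


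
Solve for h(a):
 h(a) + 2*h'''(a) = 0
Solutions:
 h(a) = C3*exp(-2^(2/3)*a/2) + (C1*sin(2^(2/3)*sqrt(3)*a/4) + C2*cos(2^(2/3)*sqrt(3)*a/4))*exp(2^(2/3)*a/4)


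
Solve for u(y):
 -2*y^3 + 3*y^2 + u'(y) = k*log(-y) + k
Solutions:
 u(y) = C1 + k*y*log(-y) + y^4/2 - y^3


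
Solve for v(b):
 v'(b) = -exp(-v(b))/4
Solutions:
 v(b) = log(C1 - b/4)


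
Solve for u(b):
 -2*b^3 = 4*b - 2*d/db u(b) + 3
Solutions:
 u(b) = C1 + b^4/4 + b^2 + 3*b/2


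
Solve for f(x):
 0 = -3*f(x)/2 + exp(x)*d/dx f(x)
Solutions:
 f(x) = C1*exp(-3*exp(-x)/2)


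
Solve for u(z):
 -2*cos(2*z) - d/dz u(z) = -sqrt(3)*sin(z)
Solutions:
 u(z) = C1 - sin(2*z) - sqrt(3)*cos(z)


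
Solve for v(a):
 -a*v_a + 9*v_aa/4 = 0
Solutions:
 v(a) = C1 + C2*erfi(sqrt(2)*a/3)


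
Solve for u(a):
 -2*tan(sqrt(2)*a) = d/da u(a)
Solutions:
 u(a) = C1 + sqrt(2)*log(cos(sqrt(2)*a))


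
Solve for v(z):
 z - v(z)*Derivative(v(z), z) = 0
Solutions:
 v(z) = -sqrt(C1 + z^2)
 v(z) = sqrt(C1 + z^2)


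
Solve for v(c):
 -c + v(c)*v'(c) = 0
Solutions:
 v(c) = -sqrt(C1 + c^2)
 v(c) = sqrt(C1 + c^2)


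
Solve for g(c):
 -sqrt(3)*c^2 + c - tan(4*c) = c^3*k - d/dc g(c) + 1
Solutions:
 g(c) = C1 + c^4*k/4 + sqrt(3)*c^3/3 - c^2/2 + c - log(cos(4*c))/4


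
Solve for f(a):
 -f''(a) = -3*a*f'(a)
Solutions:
 f(a) = C1 + C2*erfi(sqrt(6)*a/2)


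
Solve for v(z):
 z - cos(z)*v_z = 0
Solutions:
 v(z) = C1 + Integral(z/cos(z), z)


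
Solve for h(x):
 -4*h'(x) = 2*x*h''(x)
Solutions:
 h(x) = C1 + C2/x


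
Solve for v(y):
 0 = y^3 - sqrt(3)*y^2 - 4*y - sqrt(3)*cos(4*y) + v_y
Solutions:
 v(y) = C1 - y^4/4 + sqrt(3)*y^3/3 + 2*y^2 + sqrt(3)*sin(4*y)/4


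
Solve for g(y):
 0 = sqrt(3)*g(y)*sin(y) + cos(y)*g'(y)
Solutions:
 g(y) = C1*cos(y)^(sqrt(3))


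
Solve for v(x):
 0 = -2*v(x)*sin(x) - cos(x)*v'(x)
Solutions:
 v(x) = C1*cos(x)^2


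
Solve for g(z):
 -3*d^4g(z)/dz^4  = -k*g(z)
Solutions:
 g(z) = C1*exp(-3^(3/4)*k^(1/4)*z/3) + C2*exp(3^(3/4)*k^(1/4)*z/3) + C3*exp(-3^(3/4)*I*k^(1/4)*z/3) + C4*exp(3^(3/4)*I*k^(1/4)*z/3)


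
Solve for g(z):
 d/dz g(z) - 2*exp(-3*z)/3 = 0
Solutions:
 g(z) = C1 - 2*exp(-3*z)/9


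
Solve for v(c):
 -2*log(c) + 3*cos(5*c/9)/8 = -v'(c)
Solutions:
 v(c) = C1 + 2*c*log(c) - 2*c - 27*sin(5*c/9)/40


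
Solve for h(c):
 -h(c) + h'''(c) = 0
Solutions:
 h(c) = C3*exp(c) + (C1*sin(sqrt(3)*c/2) + C2*cos(sqrt(3)*c/2))*exp(-c/2)


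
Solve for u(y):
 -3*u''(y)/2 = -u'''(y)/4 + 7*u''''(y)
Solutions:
 u(y) = C1 + C2*y + (C3*sin(sqrt(671)*y/56) + C4*cos(sqrt(671)*y/56))*exp(y/56)


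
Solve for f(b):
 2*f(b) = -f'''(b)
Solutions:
 f(b) = C3*exp(-2^(1/3)*b) + (C1*sin(2^(1/3)*sqrt(3)*b/2) + C2*cos(2^(1/3)*sqrt(3)*b/2))*exp(2^(1/3)*b/2)


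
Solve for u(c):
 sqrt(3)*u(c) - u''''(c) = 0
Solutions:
 u(c) = C1*exp(-3^(1/8)*c) + C2*exp(3^(1/8)*c) + C3*sin(3^(1/8)*c) + C4*cos(3^(1/8)*c)


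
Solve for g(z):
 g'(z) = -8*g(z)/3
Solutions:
 g(z) = C1*exp(-8*z/3)


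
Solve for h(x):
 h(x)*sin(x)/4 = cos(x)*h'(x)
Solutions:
 h(x) = C1/cos(x)^(1/4)


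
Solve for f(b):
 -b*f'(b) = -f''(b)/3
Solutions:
 f(b) = C1 + C2*erfi(sqrt(6)*b/2)


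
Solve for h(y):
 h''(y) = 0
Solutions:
 h(y) = C1 + C2*y


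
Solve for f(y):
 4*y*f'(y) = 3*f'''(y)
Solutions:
 f(y) = C1 + Integral(C2*airyai(6^(2/3)*y/3) + C3*airybi(6^(2/3)*y/3), y)


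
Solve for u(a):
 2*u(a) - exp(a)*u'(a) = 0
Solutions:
 u(a) = C1*exp(-2*exp(-a))


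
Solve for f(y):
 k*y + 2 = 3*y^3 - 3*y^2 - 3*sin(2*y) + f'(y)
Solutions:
 f(y) = C1 + k*y^2/2 - 3*y^4/4 + y^3 + 2*y - 3*cos(2*y)/2


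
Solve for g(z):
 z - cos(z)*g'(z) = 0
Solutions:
 g(z) = C1 + Integral(z/cos(z), z)


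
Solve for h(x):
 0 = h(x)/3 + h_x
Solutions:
 h(x) = C1*exp(-x/3)


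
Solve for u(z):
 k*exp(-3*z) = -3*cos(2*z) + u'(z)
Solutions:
 u(z) = C1 - k*exp(-3*z)/3 + 3*sin(2*z)/2


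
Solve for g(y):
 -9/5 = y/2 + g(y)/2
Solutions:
 g(y) = -y - 18/5


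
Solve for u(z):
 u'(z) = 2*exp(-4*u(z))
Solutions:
 u(z) = log(-I*(C1 + 8*z)^(1/4))
 u(z) = log(I*(C1 + 8*z)^(1/4))
 u(z) = log(-(C1 + 8*z)^(1/4))
 u(z) = log(C1 + 8*z)/4


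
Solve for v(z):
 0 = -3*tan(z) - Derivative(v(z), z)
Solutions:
 v(z) = C1 + 3*log(cos(z))


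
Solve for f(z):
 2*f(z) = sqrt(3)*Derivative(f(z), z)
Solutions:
 f(z) = C1*exp(2*sqrt(3)*z/3)


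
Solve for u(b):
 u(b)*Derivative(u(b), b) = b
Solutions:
 u(b) = -sqrt(C1 + b^2)
 u(b) = sqrt(C1 + b^2)


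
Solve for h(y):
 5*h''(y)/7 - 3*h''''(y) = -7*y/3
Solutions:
 h(y) = C1 + C2*y + C3*exp(-sqrt(105)*y/21) + C4*exp(sqrt(105)*y/21) - 49*y^3/90


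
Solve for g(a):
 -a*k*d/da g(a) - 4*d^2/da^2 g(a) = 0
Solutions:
 g(a) = Piecewise((-sqrt(2)*sqrt(pi)*C1*erf(sqrt(2)*a*sqrt(k)/4)/sqrt(k) - C2, (k > 0) | (k < 0)), (-C1*a - C2, True))


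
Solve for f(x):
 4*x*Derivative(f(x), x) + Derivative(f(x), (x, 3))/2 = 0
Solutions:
 f(x) = C1 + Integral(C2*airyai(-2*x) + C3*airybi(-2*x), x)


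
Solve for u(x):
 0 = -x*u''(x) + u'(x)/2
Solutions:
 u(x) = C1 + C2*x^(3/2)


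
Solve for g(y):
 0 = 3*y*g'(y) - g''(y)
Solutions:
 g(y) = C1 + C2*erfi(sqrt(6)*y/2)


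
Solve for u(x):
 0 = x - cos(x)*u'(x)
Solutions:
 u(x) = C1 + Integral(x/cos(x), x)


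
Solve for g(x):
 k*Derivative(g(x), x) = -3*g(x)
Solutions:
 g(x) = C1*exp(-3*x/k)


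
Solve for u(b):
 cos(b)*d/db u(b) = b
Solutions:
 u(b) = C1 + Integral(b/cos(b), b)


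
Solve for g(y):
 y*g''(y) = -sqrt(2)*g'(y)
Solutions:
 g(y) = C1 + C2*y^(1 - sqrt(2))


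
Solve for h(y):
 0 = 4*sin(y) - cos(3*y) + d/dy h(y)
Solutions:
 h(y) = C1 + sin(3*y)/3 + 4*cos(y)


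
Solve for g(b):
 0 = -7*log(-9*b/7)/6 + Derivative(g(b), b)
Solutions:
 g(b) = C1 + 7*b*log(-b)/6 + 7*b*(-log(7) - 1 + 2*log(3))/6


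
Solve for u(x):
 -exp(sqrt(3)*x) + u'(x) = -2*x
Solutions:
 u(x) = C1 - x^2 + sqrt(3)*exp(sqrt(3)*x)/3


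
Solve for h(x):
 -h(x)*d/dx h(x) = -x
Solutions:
 h(x) = -sqrt(C1 + x^2)
 h(x) = sqrt(C1 + x^2)


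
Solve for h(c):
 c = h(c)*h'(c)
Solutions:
 h(c) = -sqrt(C1 + c^2)
 h(c) = sqrt(C1 + c^2)


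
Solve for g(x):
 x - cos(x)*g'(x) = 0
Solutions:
 g(x) = C1 + Integral(x/cos(x), x)


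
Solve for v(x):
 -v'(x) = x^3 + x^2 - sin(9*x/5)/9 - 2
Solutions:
 v(x) = C1 - x^4/4 - x^3/3 + 2*x - 5*cos(9*x/5)/81


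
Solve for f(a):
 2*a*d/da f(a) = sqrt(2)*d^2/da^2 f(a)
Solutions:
 f(a) = C1 + C2*erfi(2^(3/4)*a/2)


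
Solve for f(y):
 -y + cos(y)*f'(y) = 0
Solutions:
 f(y) = C1 + Integral(y/cos(y), y)


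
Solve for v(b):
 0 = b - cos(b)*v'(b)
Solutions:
 v(b) = C1 + Integral(b/cos(b), b)


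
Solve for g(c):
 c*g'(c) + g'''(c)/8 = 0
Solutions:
 g(c) = C1 + Integral(C2*airyai(-2*c) + C3*airybi(-2*c), c)


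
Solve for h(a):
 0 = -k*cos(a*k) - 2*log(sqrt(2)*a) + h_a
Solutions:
 h(a) = C1 + 2*a*log(a) - 2*a + a*log(2) + k*Piecewise((sin(a*k)/k, Ne(k, 0)), (a, True))


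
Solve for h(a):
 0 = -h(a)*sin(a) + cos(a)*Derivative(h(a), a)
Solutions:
 h(a) = C1/cos(a)


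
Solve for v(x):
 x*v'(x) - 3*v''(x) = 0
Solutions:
 v(x) = C1 + C2*erfi(sqrt(6)*x/6)


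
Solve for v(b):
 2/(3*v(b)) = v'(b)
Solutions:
 v(b) = -sqrt(C1 + 12*b)/3
 v(b) = sqrt(C1 + 12*b)/3


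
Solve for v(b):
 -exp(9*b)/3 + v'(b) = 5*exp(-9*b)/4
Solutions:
 v(b) = C1 + exp(9*b)/27 - 5*exp(-9*b)/36


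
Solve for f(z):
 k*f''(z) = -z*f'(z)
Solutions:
 f(z) = C1 + C2*sqrt(k)*erf(sqrt(2)*z*sqrt(1/k)/2)


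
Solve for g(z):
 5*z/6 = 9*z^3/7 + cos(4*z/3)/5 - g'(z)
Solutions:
 g(z) = C1 + 9*z^4/28 - 5*z^2/12 + 3*sin(4*z/3)/20


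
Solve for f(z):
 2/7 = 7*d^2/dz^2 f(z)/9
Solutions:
 f(z) = C1 + C2*z + 9*z^2/49


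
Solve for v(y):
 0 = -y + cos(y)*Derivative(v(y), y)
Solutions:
 v(y) = C1 + Integral(y/cos(y), y)


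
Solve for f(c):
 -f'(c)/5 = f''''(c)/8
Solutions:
 f(c) = C1 + C4*exp(-2*5^(2/3)*c/5) + (C2*sin(sqrt(3)*5^(2/3)*c/5) + C3*cos(sqrt(3)*5^(2/3)*c/5))*exp(5^(2/3)*c/5)


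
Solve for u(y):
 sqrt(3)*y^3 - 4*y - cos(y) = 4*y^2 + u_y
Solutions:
 u(y) = C1 + sqrt(3)*y^4/4 - 4*y^3/3 - 2*y^2 - sin(y)


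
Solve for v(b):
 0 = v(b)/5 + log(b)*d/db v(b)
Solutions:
 v(b) = C1*exp(-li(b)/5)


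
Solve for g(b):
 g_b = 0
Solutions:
 g(b) = C1


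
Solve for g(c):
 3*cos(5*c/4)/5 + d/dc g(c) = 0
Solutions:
 g(c) = C1 - 12*sin(5*c/4)/25


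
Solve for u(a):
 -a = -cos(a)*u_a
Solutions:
 u(a) = C1 + Integral(a/cos(a), a)


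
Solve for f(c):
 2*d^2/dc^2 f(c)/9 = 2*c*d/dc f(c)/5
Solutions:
 f(c) = C1 + C2*erfi(3*sqrt(10)*c/10)


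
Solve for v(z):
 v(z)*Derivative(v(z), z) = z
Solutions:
 v(z) = -sqrt(C1 + z^2)
 v(z) = sqrt(C1 + z^2)


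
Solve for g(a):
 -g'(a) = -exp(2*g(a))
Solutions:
 g(a) = log(-sqrt(-1/(C1 + a))) - log(2)/2
 g(a) = log(-1/(C1 + a))/2 - log(2)/2


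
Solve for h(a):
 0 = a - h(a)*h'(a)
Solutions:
 h(a) = -sqrt(C1 + a^2)
 h(a) = sqrt(C1 + a^2)


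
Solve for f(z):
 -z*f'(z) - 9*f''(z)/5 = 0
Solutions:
 f(z) = C1 + C2*erf(sqrt(10)*z/6)


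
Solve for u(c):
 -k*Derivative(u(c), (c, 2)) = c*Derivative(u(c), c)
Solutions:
 u(c) = C1 + C2*sqrt(k)*erf(sqrt(2)*c*sqrt(1/k)/2)


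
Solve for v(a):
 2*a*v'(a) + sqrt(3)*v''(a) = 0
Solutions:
 v(a) = C1 + C2*erf(3^(3/4)*a/3)


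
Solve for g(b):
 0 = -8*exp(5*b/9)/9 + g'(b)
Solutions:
 g(b) = C1 + 8*exp(5*b/9)/5


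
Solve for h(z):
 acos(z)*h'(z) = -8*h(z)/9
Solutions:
 h(z) = C1*exp(-8*Integral(1/acos(z), z)/9)


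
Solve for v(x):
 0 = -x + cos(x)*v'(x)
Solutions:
 v(x) = C1 + Integral(x/cos(x), x)


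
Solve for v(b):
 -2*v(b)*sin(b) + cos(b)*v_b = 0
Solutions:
 v(b) = C1/cos(b)^2


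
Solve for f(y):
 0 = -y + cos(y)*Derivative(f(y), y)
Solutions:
 f(y) = C1 + Integral(y/cos(y), y)


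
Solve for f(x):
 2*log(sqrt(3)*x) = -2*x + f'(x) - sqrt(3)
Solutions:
 f(x) = C1 + x^2 + 2*x*log(x) - 2*x + x*log(3) + sqrt(3)*x


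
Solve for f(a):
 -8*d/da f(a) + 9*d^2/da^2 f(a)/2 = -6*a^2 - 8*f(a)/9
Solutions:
 f(a) = C1*exp(4*a*(2 - sqrt(3))/9) + C2*exp(4*a*(sqrt(3) + 2)/9) - 27*a^2/4 - 243*a/2 - 32805/32


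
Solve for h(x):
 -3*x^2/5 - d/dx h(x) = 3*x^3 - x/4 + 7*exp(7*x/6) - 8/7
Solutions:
 h(x) = C1 - 3*x^4/4 - x^3/5 + x^2/8 + 8*x/7 - 6*exp(7*x/6)


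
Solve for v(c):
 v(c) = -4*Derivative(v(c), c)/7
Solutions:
 v(c) = C1*exp(-7*c/4)


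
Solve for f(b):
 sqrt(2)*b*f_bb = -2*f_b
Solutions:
 f(b) = C1 + C2*b^(1 - sqrt(2))


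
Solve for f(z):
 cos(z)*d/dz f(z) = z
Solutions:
 f(z) = C1 + Integral(z/cos(z), z)


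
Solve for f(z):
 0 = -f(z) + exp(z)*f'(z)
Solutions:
 f(z) = C1*exp(-exp(-z))


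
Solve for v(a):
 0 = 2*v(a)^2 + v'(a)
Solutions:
 v(a) = 1/(C1 + 2*a)


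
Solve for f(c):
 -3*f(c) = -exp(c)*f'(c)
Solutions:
 f(c) = C1*exp(-3*exp(-c))


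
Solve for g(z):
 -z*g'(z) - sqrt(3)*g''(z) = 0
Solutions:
 g(z) = C1 + C2*erf(sqrt(2)*3^(3/4)*z/6)


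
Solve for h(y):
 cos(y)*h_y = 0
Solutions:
 h(y) = C1


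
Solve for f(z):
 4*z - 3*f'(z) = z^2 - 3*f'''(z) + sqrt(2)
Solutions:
 f(z) = C1 + C2*exp(-z) + C3*exp(z) - z^3/9 + 2*z^2/3 - 2*z/3 - sqrt(2)*z/3


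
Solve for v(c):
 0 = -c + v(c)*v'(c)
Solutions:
 v(c) = -sqrt(C1 + c^2)
 v(c) = sqrt(C1 + c^2)


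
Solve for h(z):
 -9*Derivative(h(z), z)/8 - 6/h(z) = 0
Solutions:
 h(z) = -sqrt(C1 - 96*z)/3
 h(z) = sqrt(C1 - 96*z)/3


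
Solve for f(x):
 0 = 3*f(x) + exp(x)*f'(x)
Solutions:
 f(x) = C1*exp(3*exp(-x))


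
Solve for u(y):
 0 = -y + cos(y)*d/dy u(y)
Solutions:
 u(y) = C1 + Integral(y/cos(y), y)


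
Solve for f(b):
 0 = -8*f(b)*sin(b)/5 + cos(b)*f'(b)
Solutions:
 f(b) = C1/cos(b)^(8/5)


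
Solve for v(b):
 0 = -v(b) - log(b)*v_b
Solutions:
 v(b) = C1*exp(-li(b))


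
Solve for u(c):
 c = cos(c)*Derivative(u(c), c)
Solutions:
 u(c) = C1 + Integral(c/cos(c), c)


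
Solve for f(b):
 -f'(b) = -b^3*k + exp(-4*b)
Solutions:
 f(b) = C1 + b^4*k/4 + exp(-4*b)/4


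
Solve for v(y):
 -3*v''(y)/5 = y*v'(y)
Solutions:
 v(y) = C1 + C2*erf(sqrt(30)*y/6)


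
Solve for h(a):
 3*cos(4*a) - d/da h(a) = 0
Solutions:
 h(a) = C1 + 3*sin(4*a)/4


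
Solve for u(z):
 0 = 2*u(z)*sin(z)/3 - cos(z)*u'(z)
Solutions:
 u(z) = C1/cos(z)^(2/3)


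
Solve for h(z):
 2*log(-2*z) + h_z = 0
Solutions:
 h(z) = C1 - 2*z*log(-z) + 2*z*(1 - log(2))


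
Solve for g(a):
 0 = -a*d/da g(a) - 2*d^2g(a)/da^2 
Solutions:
 g(a) = C1 + C2*erf(a/2)


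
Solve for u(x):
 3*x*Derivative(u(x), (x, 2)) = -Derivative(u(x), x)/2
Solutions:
 u(x) = C1 + C2*x^(5/6)


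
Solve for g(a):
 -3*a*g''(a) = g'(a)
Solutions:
 g(a) = C1 + C2*a^(2/3)


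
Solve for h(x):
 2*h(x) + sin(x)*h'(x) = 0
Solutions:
 h(x) = C1*(cos(x) + 1)/(cos(x) - 1)


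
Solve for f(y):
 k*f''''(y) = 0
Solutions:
 f(y) = C1 + C2*y + C3*y^2 + C4*y^3


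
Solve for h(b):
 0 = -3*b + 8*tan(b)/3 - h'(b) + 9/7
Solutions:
 h(b) = C1 - 3*b^2/2 + 9*b/7 - 8*log(cos(b))/3


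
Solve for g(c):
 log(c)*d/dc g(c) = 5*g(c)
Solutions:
 g(c) = C1*exp(5*li(c))


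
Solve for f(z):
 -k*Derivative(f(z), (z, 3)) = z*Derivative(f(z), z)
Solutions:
 f(z) = C1 + Integral(C2*airyai(z*(-1/k)^(1/3)) + C3*airybi(z*(-1/k)^(1/3)), z)


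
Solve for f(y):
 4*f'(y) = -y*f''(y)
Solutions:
 f(y) = C1 + C2/y^3


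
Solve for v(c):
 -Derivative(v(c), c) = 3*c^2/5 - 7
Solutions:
 v(c) = C1 - c^3/5 + 7*c


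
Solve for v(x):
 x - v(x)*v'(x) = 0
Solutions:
 v(x) = -sqrt(C1 + x^2)
 v(x) = sqrt(C1 + x^2)


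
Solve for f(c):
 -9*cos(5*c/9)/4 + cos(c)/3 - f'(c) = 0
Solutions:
 f(c) = C1 - 81*sin(5*c/9)/20 + sin(c)/3


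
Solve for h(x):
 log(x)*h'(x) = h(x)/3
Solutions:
 h(x) = C1*exp(li(x)/3)


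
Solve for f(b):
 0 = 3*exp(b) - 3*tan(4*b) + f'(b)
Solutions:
 f(b) = C1 - 3*exp(b) - 3*log(cos(4*b))/4


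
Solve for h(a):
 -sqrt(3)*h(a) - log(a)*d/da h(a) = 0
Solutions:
 h(a) = C1*exp(-sqrt(3)*li(a))


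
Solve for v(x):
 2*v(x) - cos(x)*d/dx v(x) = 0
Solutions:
 v(x) = C1*(sin(x) + 1)/(sin(x) - 1)


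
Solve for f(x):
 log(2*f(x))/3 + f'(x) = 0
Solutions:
 3*Integral(1/(log(_y) + log(2)), (_y, f(x))) = C1 - x


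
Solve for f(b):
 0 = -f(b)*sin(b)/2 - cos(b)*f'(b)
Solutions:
 f(b) = C1*sqrt(cos(b))


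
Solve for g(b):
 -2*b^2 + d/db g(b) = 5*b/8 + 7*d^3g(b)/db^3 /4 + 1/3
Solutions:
 g(b) = C1 + C2*exp(-2*sqrt(7)*b/7) + C3*exp(2*sqrt(7)*b/7) + 2*b^3/3 + 5*b^2/16 + 22*b/3


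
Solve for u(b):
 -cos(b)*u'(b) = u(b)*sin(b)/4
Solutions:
 u(b) = C1*cos(b)^(1/4)


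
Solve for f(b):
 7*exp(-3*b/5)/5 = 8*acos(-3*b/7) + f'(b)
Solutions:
 f(b) = C1 - 8*b*acos(-3*b/7) - 8*sqrt(49 - 9*b^2)/3 - 7*exp(-3*b/5)/3


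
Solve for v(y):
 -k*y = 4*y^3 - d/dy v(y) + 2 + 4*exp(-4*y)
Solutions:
 v(y) = C1 + k*y^2/2 + y^4 + 2*y - exp(-4*y)


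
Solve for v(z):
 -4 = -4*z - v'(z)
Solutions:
 v(z) = C1 - 2*z^2 + 4*z


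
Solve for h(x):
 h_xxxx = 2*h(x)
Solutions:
 h(x) = C1*exp(-2^(1/4)*x) + C2*exp(2^(1/4)*x) + C3*sin(2^(1/4)*x) + C4*cos(2^(1/4)*x)


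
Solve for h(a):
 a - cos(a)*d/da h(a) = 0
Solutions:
 h(a) = C1 + Integral(a/cos(a), a)


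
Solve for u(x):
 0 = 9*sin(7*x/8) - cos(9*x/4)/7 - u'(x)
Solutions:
 u(x) = C1 - 4*sin(9*x/4)/63 - 72*cos(7*x/8)/7


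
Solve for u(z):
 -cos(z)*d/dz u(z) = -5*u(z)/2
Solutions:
 u(z) = C1*(sin(z) + 1)^(5/4)/(sin(z) - 1)^(5/4)


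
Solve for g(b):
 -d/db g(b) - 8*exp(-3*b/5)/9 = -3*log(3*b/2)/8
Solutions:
 g(b) = C1 + 3*b*log(b)/8 + 3*b*(-1 - log(2) + log(3))/8 + 40*exp(-3*b/5)/27


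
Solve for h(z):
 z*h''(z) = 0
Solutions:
 h(z) = C1 + C2*z


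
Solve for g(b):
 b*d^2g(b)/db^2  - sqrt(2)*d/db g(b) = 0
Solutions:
 g(b) = C1 + C2*b^(1 + sqrt(2))


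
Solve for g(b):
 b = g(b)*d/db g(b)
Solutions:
 g(b) = -sqrt(C1 + b^2)
 g(b) = sqrt(C1 + b^2)


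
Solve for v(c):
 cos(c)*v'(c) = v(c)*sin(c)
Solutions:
 v(c) = C1/cos(c)


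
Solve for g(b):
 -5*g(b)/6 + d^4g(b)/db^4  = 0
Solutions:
 g(b) = C1*exp(-5^(1/4)*6^(3/4)*b/6) + C2*exp(5^(1/4)*6^(3/4)*b/6) + C3*sin(5^(1/4)*6^(3/4)*b/6) + C4*cos(5^(1/4)*6^(3/4)*b/6)


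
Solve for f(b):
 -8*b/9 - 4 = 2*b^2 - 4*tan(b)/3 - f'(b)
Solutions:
 f(b) = C1 + 2*b^3/3 + 4*b^2/9 + 4*b + 4*log(cos(b))/3


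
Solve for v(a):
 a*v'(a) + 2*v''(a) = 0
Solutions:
 v(a) = C1 + C2*erf(a/2)


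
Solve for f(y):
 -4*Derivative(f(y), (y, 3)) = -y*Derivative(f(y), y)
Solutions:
 f(y) = C1 + Integral(C2*airyai(2^(1/3)*y/2) + C3*airybi(2^(1/3)*y/2), y)


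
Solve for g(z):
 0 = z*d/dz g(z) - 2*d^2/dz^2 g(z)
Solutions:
 g(z) = C1 + C2*erfi(z/2)


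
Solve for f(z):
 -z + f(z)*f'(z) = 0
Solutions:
 f(z) = -sqrt(C1 + z^2)
 f(z) = sqrt(C1 + z^2)


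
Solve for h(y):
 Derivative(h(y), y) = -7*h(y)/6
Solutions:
 h(y) = C1*exp(-7*y/6)


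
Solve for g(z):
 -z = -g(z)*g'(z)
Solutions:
 g(z) = -sqrt(C1 + z^2)
 g(z) = sqrt(C1 + z^2)


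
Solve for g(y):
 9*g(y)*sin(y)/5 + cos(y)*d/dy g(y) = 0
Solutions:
 g(y) = C1*cos(y)^(9/5)


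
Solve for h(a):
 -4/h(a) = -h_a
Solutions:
 h(a) = -sqrt(C1 + 8*a)
 h(a) = sqrt(C1 + 8*a)


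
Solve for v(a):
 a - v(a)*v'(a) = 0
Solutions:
 v(a) = -sqrt(C1 + a^2)
 v(a) = sqrt(C1 + a^2)


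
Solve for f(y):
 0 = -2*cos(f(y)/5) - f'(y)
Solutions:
 2*y - 5*log(sin(f(y)/5) - 1)/2 + 5*log(sin(f(y)/5) + 1)/2 = C1


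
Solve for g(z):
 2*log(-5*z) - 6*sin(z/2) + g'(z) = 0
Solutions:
 g(z) = C1 - 2*z*log(-z) - 2*z*log(5) + 2*z - 12*cos(z/2)


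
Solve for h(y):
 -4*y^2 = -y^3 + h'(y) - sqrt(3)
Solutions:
 h(y) = C1 + y^4/4 - 4*y^3/3 + sqrt(3)*y


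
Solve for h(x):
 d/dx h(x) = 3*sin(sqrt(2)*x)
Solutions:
 h(x) = C1 - 3*sqrt(2)*cos(sqrt(2)*x)/2


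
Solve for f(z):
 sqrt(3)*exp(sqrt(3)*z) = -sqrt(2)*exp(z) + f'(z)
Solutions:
 f(z) = C1 + sqrt(2)*exp(z) + exp(sqrt(3)*z)


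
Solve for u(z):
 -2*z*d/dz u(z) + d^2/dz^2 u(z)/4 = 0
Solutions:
 u(z) = C1 + C2*erfi(2*z)


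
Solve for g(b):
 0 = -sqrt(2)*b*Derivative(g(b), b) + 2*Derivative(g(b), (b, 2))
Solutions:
 g(b) = C1 + C2*erfi(2^(1/4)*b/2)


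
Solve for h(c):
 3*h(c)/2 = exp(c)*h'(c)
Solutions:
 h(c) = C1*exp(-3*exp(-c)/2)


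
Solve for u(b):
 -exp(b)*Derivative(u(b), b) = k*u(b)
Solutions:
 u(b) = C1*exp(k*exp(-b))


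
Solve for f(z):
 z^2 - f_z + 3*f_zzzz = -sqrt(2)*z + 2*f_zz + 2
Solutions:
 f(z) = C1 + C4*exp(z) + z^3/3 - 2*z^2 + sqrt(2)*z^2/2 - 2*sqrt(2)*z + 6*z + (C2*sin(sqrt(3)*z/6) + C3*cos(sqrt(3)*z/6))*exp(-z/2)


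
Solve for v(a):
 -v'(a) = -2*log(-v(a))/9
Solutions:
 -li(-v(a)) = C1 + 2*a/9


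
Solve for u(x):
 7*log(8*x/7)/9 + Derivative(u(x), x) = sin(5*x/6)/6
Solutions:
 u(x) = C1 - 7*x*log(x)/9 - 7*x*log(2)/3 + 7*x/9 + 7*x*log(7)/9 - cos(5*x/6)/5


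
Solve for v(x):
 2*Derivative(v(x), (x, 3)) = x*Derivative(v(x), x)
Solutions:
 v(x) = C1 + Integral(C2*airyai(2^(2/3)*x/2) + C3*airybi(2^(2/3)*x/2), x)


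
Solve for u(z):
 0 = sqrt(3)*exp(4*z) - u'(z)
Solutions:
 u(z) = C1 + sqrt(3)*exp(4*z)/4


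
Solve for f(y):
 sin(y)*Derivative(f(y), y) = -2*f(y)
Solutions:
 f(y) = C1*(cos(y) + 1)/(cos(y) - 1)


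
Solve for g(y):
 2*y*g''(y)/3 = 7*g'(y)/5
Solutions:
 g(y) = C1 + C2*y^(31/10)


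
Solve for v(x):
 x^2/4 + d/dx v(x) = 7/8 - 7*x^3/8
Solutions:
 v(x) = C1 - 7*x^4/32 - x^3/12 + 7*x/8


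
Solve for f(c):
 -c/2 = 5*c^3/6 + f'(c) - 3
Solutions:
 f(c) = C1 - 5*c^4/24 - c^2/4 + 3*c


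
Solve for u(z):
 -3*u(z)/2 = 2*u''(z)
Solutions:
 u(z) = C1*sin(sqrt(3)*z/2) + C2*cos(sqrt(3)*z/2)


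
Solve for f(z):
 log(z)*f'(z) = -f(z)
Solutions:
 f(z) = C1*exp(-li(z))


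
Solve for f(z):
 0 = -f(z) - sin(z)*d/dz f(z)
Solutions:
 f(z) = C1*sqrt(cos(z) + 1)/sqrt(cos(z) - 1)


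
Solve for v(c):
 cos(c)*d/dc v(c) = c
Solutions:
 v(c) = C1 + Integral(c/cos(c), c)


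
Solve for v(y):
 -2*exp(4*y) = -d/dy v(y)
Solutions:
 v(y) = C1 + exp(4*y)/2


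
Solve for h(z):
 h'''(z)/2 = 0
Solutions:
 h(z) = C1 + C2*z + C3*z^2


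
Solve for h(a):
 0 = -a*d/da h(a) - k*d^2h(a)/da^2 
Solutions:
 h(a) = C1 + C2*sqrt(k)*erf(sqrt(2)*a*sqrt(1/k)/2)


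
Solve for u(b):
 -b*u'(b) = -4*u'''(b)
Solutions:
 u(b) = C1 + Integral(C2*airyai(2^(1/3)*b/2) + C3*airybi(2^(1/3)*b/2), b)


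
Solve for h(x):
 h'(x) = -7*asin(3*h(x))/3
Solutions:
 Integral(1/asin(3*_y), (_y, h(x))) = C1 - 7*x/3
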